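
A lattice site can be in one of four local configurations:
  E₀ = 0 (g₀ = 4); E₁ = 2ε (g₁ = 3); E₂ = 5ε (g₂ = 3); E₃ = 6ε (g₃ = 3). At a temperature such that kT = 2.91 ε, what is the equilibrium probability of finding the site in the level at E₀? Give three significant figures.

Eᵢ/kT = 0, 0.68729, 1.7182, 2.0619.
Z = Σ gᵢe^(−Eᵢ/kT) = 4·e^(−0) + 3·e^(−0.68729) + 3·e^(−1.7182) + 3·e^(−2.0619) = 4.0000 + 1.5088 + 0.53817 + 0.38164 = 6.4286.
P₀ = g₀ e^(−E₀/kT) / Z = 4.0000/6.4286 = 0.622.

0.622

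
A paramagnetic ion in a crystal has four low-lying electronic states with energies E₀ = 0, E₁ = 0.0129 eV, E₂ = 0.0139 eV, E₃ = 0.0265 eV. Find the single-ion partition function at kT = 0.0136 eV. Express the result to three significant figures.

Eᵢ/kT = 0, 0.94853, 1.0221, 1.9485.
Z = Σ e^(−Eᵢ/kT) = e^(−0) + e^(−0.94853) + e^(−1.0221) + e^(−1.9485) = 1.0000 + 0.38731 + 0.35984 + 0.14249 = 1.8896.

Z = 1.89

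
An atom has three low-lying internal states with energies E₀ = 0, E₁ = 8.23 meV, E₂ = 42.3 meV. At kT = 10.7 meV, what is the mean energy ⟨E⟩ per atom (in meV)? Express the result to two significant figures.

Eᵢ/kT = 0, 0.7692, 3.953.
Z = Σ e^(−Eᵢ/kT) = e^(−0) + e^(−0.7692) + e^(−3.953) = 1.000 + 0.4634 + 0.01920 = 1.483.
⟨E⟩ = Σ Eᵢ e^(−Eᵢ/kT) / Z = (0·1.000 + 8.23·0.4634 + 42.3·0.01920) / 1.483 = 3.1 meV.

3.1 meV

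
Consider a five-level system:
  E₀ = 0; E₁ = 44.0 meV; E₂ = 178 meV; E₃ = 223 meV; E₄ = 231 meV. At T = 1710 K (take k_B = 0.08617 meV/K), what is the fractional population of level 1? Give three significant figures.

k_BT = 0.08617 × 1710 K = 147.35 meV.
Eᵢ/kT = 0, 0.29861, 1.2080, 1.5134, 1.5677.
Z = Σ e^(−Eᵢ/kT) = e^(−0) + e^(−0.29861) + e^(−1.2080) + e^(−1.5134) + e^(−1.5677) = 1.0000 + 0.74185 + 0.29879 + 0.22016 + 0.20852 = 2.4693.
P₁ = e^(−E₁/kT) / Z = 0.74185/2.4693 = 0.300.

0.300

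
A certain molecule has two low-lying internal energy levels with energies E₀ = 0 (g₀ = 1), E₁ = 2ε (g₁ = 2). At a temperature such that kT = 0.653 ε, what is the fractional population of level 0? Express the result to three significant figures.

Eᵢ/kT = 0, 3.0628.
Z = Σ gᵢe^(−Eᵢ/kT) = 1·e^(−0) + 2·e^(−3.0628) = 1.0000 + 0.093513 = 1.0935.
P₀ = g₀ e^(−E₀/kT) / Z = 1.0000/1.0935 = 0.914.

0.914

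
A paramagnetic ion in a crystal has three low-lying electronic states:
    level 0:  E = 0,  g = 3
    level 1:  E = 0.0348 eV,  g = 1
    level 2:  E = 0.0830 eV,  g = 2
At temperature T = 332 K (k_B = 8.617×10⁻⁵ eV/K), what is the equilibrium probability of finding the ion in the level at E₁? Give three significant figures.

k_BT = 8.617×10⁻⁵ × 332 K = 0.028608 eV.
Eᵢ/kT = 0, 1.2164, 2.9013.
Z = Σ gᵢe^(−Eᵢ/kT) = 3·e^(−0) + 1·e^(−1.2164) + 2·e^(−2.9013) = 3.0000 + 0.29629 + 0.10990 = 3.4062.
P₁ = g₁ e^(−E₁/kT) / Z = 0.29629/3.4062 = 0.0870.

0.0870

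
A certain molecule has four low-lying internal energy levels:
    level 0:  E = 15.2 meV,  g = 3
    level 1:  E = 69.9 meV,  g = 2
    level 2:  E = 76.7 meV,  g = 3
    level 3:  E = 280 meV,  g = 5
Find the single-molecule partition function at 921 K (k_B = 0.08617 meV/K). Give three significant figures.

Z = 4.59

k_BT = 0.08617 × 921 K = 79.363 meV.
Eᵢ/kT = 0.19153, 0.88076, 0.96645, 3.5281.
Z = Σ gᵢe^(−Eᵢ/kT) = 3·e^(−0.19153) + 2·e^(−0.88076) + 3·e^(−0.96645) + 5·e^(−3.5281) = 2.4771 + 0.82894 + 1.1413 + 0.14680 = 4.5941.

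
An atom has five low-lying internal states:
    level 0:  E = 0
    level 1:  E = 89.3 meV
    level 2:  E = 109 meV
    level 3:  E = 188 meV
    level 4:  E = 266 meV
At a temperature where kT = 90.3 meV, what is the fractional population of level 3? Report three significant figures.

Eᵢ/kT = 0, 0.98893, 1.2071, 2.0819, 2.9457.
Z = Σ e^(−Eᵢ/kT) = e^(−0) + e^(−0.98893) + e^(−1.2071) + e^(−2.0819) + e^(−2.9457) = 1.0000 + 0.37197 + 0.29906 + 0.12469 + 0.052565 = 1.8483.
P₃ = e^(−E₃/kT) / Z = 0.12469/1.8483 = 0.0675.

0.0675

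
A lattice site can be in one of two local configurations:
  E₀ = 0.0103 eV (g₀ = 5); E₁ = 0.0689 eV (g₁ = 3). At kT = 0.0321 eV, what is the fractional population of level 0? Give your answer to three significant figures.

Eᵢ/kT = 0.32087, 2.1464.
Z = Σ gᵢe^(−Eᵢ/kT) = 5·e^(−0.32087) + 3·e^(−2.1464) = 3.6276 + 0.35071 = 3.9783.
P₀ = g₀ e^(−E₀/kT) / Z = 3.6276/3.9783 = 0.912.

0.912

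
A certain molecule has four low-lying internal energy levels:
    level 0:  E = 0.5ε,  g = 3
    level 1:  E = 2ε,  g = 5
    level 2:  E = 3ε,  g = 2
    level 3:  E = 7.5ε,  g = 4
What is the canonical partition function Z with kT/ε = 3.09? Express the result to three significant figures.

Z = 6.28

Eᵢ/kT = 0.16181, 0.64725, 0.97087, 2.4272.
Z = Σ gᵢe^(−Eᵢ/kT) = 3·e^(−0.16181) + 5·e^(−0.64725) + 2·e^(−0.97087) + 4·e^(−2.4272) = 2.5518 + 2.6174 + 0.75751 + 0.35313 = 6.2798.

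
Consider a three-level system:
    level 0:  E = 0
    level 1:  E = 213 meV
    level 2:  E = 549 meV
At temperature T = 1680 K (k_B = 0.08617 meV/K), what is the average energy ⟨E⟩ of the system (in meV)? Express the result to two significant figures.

49 meV

k_BT = 0.08617 × 1680 K = 144.8 meV.
Eᵢ/kT = 0, 1.471, 3.791.
Z = Σ e^(−Eᵢ/kT) = e^(−0) + e^(−1.471) + e^(−3.791) = 1.000 + 0.2297 + 0.02257 = 1.252.
⟨E⟩ = Σ Eᵢ e^(−Eᵢ/kT) / Z = (0·1.000 + 213·0.2297 + 549·0.02257) / 1.252 = 49 meV.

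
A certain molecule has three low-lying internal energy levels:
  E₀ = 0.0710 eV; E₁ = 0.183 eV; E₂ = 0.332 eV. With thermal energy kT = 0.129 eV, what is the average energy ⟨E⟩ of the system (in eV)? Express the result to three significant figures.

Eᵢ/kT = 0.55039, 1.4186, 2.5736.
Z = Σ e^(−Eᵢ/kT) = e^(−0.55039) + e^(−1.4186) + e^(−2.5736) = 0.57672 + 0.24205 + 0.076261 = 0.89503.
⟨E⟩ = Σ Eᵢ e^(−Eᵢ/kT) / Z = (0.0710·0.57672 + 0.183·0.24205 + 0.332·0.076261) / 0.89503 = 0.124 eV.

0.124 eV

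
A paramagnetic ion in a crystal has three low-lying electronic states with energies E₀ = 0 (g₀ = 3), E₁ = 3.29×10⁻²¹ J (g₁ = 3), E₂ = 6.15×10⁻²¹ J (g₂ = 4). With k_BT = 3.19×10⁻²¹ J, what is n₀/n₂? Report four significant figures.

5.156

n₀/n₂ = (g₀/g₂) exp[−(E₀−E₂)/kT] = (3/4) × exp(−(-6.15 ×10⁻²¹ J)/(3.19 ×10⁻²¹ J)) = (3/4) × exp(1.92790) = 5.156.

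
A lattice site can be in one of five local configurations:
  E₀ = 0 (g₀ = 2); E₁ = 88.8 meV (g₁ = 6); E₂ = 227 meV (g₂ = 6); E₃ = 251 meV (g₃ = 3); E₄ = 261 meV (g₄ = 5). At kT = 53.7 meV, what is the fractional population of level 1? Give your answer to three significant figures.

Eᵢ/kT = 0, 1.6536, 4.2272, 4.6741, 4.8603.
Z = Σ gᵢe^(−Eᵢ/kT) = 2·e^(−0) + 6·e^(−1.6536) + 6·e^(−4.2272) + 3·e^(−4.6741) + 5·e^(−4.8603) = 2.0000 + 1.1482 + 0.087559 + 0.028002 + 0.038741 = 3.3025.
P₁ = g₁ e^(−E₁/kT) / Z = 1.1482/3.3025 = 0.348.

0.348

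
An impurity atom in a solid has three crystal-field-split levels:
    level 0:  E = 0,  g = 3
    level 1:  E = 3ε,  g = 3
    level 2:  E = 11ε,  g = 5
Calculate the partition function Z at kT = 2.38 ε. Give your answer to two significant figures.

Z = 3.9

Eᵢ/kT = 0, 1.261, 4.622.
Z = Σ gᵢe^(−Eᵢ/kT) = 3·e^(−0) + 3·e^(−1.261) + 5·e^(−4.622) = 3.000 + 0.8501 + 0.04917 = 3.899.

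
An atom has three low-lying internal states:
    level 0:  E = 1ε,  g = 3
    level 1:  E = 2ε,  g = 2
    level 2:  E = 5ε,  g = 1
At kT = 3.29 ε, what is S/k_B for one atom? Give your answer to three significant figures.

1.73

Eᵢ/kT = 0.30395, 0.60790, 1.5198.
Z = Σ gᵢe^(−Eᵢ/kT) = 3·e^(−0.30395) + 2·e^(−0.60790) + 1·e^(−1.5198) = 2.2137 + 1.0890 + 0.21876 = 3.5215.
⟨E⟩ = Σ EᵢPᵢ = 1.5577 ε.
S/k_B = ln Z + ⟨E⟩/kT = ln(3.5215) + 1.5577/3.29 = 1.2589 + 0.47347 = 1.73.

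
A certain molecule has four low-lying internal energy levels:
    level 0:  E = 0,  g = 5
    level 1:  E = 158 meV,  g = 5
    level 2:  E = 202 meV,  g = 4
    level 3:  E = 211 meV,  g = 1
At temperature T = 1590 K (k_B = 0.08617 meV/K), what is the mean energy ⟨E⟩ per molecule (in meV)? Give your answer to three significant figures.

62.2 meV

k_BT = 0.08617 × 1590 K = 137.01 meV.
Eᵢ/kT = 0, 1.1532, 1.4743, 1.5400.
Z = Σ gᵢe^(−Eᵢ/kT) = 5·e^(−0) + 5·e^(−1.1532) + 4·e^(−1.4743) + 1·e^(−1.5400) = 5.0000 + 1.5781 + 0.91576 + 0.21438 = 7.7082.
⟨E⟩ = Σ Eᵢ gᵢe^(−Eᵢ/kT) / Z = (0·5.0000 + 158·1.5781 + 202·0.91576 + 211·0.21438) / 7.7082 = 62.2 meV.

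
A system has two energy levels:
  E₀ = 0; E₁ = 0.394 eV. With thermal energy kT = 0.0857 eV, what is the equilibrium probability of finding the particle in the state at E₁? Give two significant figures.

0.010

Eᵢ/kT = 0, 4.597.
Z = Σ e^(−Eᵢ/kT) = e^(−0) + e^(−4.597) = 1.000 + 0.01008 = 1.010.
P₁ = e^(−E₁/kT) / Z = 0.01008/1.010 = 0.010.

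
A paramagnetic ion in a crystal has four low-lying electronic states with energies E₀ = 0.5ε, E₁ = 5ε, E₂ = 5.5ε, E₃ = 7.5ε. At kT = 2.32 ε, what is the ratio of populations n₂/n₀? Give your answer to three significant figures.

0.116

n₂/n₀ = exp[−(E₂−E₀)/kT] = exp(−(5.0ε)/(2.32ε)) = exp(-2.1552) = 0.116.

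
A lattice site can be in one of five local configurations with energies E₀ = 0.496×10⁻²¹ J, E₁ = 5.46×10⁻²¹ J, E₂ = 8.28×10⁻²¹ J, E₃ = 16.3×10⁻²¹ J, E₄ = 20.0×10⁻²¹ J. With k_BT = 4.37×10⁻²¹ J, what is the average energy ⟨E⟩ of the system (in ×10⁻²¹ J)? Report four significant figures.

Eᵢ/kT = 0.113501, 1.24943, 1.89474, 3.72998, 4.57666.
Z = Σ e^(−Eᵢ/kT) = e^(−0.113501) + e^(−1.24943) + e^(−1.89474) + e^(−3.72998) + e^(−4.57666) = 0.892703 + 0.286668 + 0.150357 + 0.0239933 + 0.0102892 = 1.36401.
⟨E⟩ = Σ Eᵢ e^(−Eᵢ/kT) / Z = (0.496·0.892703 + 5.46·0.286668 + 8.28·0.150357 + 16.3·0.0239933 + 20.0·0.0102892) / 1.36401 = 2.822 ×10⁻²¹ J.

2.822 ×10⁻²¹ J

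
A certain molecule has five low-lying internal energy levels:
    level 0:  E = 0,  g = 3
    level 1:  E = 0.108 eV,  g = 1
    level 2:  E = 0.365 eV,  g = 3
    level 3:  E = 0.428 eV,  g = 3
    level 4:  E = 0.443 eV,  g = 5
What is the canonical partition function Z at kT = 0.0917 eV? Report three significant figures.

Eᵢ/kT = 0, 1.1778, 3.9804, 4.6674, 4.8310.
Z = Σ gᵢe^(−Eᵢ/kT) = 3·e^(−0) + 1·e^(−1.1778) + 3·e^(−3.9804) + 3·e^(−4.6674) + 5·e^(−4.8310) = 3.0000 + 0.30796 + 0.056034 + 0.028190 + 0.039893 = 3.4321.

Z = 3.43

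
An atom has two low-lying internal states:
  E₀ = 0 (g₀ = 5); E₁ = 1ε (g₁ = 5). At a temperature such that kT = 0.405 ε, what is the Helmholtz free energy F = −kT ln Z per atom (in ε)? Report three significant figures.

-0.685 ε

Eᵢ/kT = 0, 2.4691.
Z = Σ gᵢe^(−Eᵢ/kT) = 5·e^(−0) + 5·e^(−2.4691) = 5.0000 + 0.42331 = 5.4233.
F = −kT ln Z = −0.405 × ln(5.4233) = −0.405 × 1.6907 = -0.685 ε.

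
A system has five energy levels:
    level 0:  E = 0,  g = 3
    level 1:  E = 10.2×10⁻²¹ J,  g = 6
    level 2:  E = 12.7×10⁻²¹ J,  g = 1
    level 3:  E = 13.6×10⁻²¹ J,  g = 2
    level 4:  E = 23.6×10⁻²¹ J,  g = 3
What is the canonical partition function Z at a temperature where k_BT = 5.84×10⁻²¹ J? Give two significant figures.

Eᵢ/kT = 0, 1.747, 2.175, 2.329, 4.041.
Z = Σ gᵢe^(−Eᵢ/kT) = 3·e^(−0) + 6·e^(−1.747) + 1·e^(−2.175) + 2·e^(−2.329) + 3·e^(−4.041) = 3.000 + 1.046 + 0.1136 + 0.1948 + 0.05274 = 4.407.

Z = 4.4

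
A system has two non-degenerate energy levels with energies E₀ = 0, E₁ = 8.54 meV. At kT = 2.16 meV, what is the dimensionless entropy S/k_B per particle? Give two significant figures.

Eᵢ/kT = 0, 3.954.
Z = Σ e^(−Eᵢ/kT) = e^(−0) + e^(−3.954) = 1.000 + 0.01918 = 1.019.
⟨E⟩ = Σ EᵢPᵢ = 0.1607 meV.
S/k_B = ln Z + ⟨E⟩/kT = ln(1.019) + 0.1607/2.16 = 0.01882 + 0.07440 = 0.093.

0.093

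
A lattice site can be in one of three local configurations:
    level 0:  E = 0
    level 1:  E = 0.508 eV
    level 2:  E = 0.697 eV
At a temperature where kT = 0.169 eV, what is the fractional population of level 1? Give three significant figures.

0.0464

Eᵢ/kT = 0, 3.0059, 4.1243.
Z = Σ e^(−Eᵢ/kT) = e^(−0) + e^(−3.0059) + e^(−4.1243) = 1.0000 + 0.049494 + 0.016175 = 1.0657.
P₁ = e^(−E₁/kT) / Z = 0.049494/1.0657 = 0.0464.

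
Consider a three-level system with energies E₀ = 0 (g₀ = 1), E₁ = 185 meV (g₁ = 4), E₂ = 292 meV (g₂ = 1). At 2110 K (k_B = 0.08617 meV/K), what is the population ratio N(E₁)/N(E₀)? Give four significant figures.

k_BT = 0.08617 × 2110 K = 181.819 meV.
n₁/n₀ = (g₁/g₀) exp[−(E₁−E₀)/kT] = (4/1) × exp(−(185 meV)/(181.819 meV)) = (4/1) × exp(-1.01750) = 1.446.

1.446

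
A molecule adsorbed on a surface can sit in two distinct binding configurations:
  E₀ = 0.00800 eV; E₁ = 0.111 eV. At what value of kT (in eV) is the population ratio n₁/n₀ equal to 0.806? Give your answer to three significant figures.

n₁/n₀ = exp[−(E₁−E₀)/kT] = 0.806.
⇒ (E₁−E₀)/kT = ln(1/0.806) = ln(1.2407) = 0.21568.
kT = 0.10300 eV / 0.21568 = 0.478 eV.

0.478 eV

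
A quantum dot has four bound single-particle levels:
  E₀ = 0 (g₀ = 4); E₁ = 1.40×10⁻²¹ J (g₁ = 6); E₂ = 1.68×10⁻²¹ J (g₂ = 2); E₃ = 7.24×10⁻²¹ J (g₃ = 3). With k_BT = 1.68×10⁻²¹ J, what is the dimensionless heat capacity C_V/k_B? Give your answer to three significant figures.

0.272

Eᵢ/kT = 0, 0.83333, 1.0000, 4.3095.
Z = Σ gᵢe^(−Eᵢ/kT) = 4·e^(−0) + 6·e^(−0.83333) + 2·e^(−1.0000) + 3·e^(−4.3095) = 4.0000 + 2.6076 + 0.73576 + 0.040321 = 7.3837.
⟨E⟩ = 0.70136, ⟨E²⟩ = 1.2597.
C_V/k_B = (⟨E²⟩ − ⟨E⟩²)/(kT)² = (1.2597 − 0.49191)/2.8224 = 0.272.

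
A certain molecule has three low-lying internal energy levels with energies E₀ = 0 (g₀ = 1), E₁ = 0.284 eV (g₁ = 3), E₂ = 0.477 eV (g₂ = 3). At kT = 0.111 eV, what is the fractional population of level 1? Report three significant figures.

Eᵢ/kT = 0, 2.5586, 4.2973.
Z = Σ gᵢe^(−Eᵢ/kT) = 1·e^(−0) + 3·e^(−2.5586) + 3·e^(−4.2973) = 1.0000 + 0.23224 + 0.040816 = 1.2731.
P₁ = g₁ e^(−E₁/kT) / Z = 0.23224/1.2731 = 0.182.

0.182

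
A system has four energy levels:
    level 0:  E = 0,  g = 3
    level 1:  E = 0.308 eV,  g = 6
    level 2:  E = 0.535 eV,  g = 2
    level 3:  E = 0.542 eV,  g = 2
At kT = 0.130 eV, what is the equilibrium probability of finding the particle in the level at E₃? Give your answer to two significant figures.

0.0085

Eᵢ/kT = 0, 2.369, 4.115, 4.169.
Z = Σ gᵢe^(−Eᵢ/kT) = 3·e^(−0) + 6·e^(−2.369) + 2·e^(−4.115) + 2·e^(−4.169) = 3.000 + 0.5614 + 0.03265 + 0.03094 = 3.625.
P₃ = g₃ e^(−E₃/kT) / Z = 0.03094/3.625 = 0.0085.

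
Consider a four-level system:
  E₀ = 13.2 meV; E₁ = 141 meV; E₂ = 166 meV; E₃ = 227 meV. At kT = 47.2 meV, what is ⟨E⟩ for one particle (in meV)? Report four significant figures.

Eᵢ/kT = 0.279661, 2.98729, 3.51695, 4.80932.
Z = Σ e^(−Eᵢ/kT) = e^(−0.279661) + e^(−2.98729) + e^(−3.51695) + e^(−4.80932) = 0.756040 + 0.0504239 + 0.0296899 + 0.00815340 = 0.844307.
⟨E⟩ = Σ Eᵢ e^(−Eᵢ/kT) / Z = (13.2·0.756040 + 141·0.0504239 + 166·0.0296899 + 227·0.00815340) / 0.844307 = 28.27 meV.

28.27 meV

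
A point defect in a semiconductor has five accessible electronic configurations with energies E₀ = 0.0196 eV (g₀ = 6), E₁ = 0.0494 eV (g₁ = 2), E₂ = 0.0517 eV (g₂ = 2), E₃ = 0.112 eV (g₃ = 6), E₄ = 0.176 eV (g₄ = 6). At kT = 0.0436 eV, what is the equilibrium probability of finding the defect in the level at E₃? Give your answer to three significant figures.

0.0814

Eᵢ/kT = 0.44954, 1.1330, 1.1858, 2.5688, 4.0367.
Z = Σ gᵢe^(−Eᵢ/kT) = 6·e^(−0.44954) + 2·e^(−1.1330) + 2·e^(−1.1858) + 6·e^(−2.5688) + 6·e^(−4.0367) = 3.8275 + 0.64413 + 0.61100 + 0.45976 + 0.10593 = 5.6483.
P₃ = g₃ e^(−E₃/kT) / Z = 0.45976/5.6483 = 0.0814.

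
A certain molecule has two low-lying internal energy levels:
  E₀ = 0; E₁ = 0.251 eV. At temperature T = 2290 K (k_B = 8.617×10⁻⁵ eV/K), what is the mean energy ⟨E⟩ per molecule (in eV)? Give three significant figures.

0.0549 eV

k_BT = 8.617×10⁻⁵ × 2290 K = 0.19733 eV.
Eᵢ/kT = 0, 1.2720.
Z = Σ e^(−Eᵢ/kT) = e^(−0) + e^(−1.2720) = 1.0000 + 0.28027 = 1.2803.
⟨E⟩ = Σ Eᵢ e^(−Eᵢ/kT) / Z = (0·1.0000 + 0.251·0.28027) / 1.2803 = 0.0549 eV.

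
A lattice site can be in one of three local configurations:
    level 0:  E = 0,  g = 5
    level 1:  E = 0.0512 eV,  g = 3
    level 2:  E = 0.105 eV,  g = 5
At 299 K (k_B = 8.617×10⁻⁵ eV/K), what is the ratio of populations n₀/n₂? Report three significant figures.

58.9

k_BT = 8.617×10⁻⁵ × 299 K = 0.025765 eV.
n₀/n₂ = (g₀/g₂) exp[−(E₀−E₂)/kT] = (5/5) × exp(−(-0.105 eV)/(0.025765 eV)) = (5/5) × exp(4.0753) = 58.9.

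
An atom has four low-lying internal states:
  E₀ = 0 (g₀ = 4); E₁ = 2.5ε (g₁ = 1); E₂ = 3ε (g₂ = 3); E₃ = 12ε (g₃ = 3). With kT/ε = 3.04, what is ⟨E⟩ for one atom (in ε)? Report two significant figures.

0.92 ε

Eᵢ/kT = 0, 0.8224, 0.9868, 3.947.
Z = Σ gᵢe^(−Eᵢ/kT) = 4·e^(−0) + 1·e^(−0.8224) + 3·e^(−0.9868) + 3·e^(−3.947) = 4.000 + 0.4394 + 1.118 + 0.05794 = 5.615.
⟨E⟩ = Σ Eᵢ gᵢe^(−Eᵢ/kT) / Z = (0·4.000 + 2.5·0.4394 + 3·1.118 + 12·0.05794) / 5.615 = 0.92 ε.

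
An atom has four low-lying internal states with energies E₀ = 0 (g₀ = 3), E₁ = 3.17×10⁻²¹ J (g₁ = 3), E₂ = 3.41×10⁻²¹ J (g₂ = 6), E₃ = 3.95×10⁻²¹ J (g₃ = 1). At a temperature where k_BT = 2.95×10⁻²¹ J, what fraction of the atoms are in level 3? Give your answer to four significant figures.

Eᵢ/kT = 0, 1.07458, 1.15593, 1.33898.
Z = Σ gᵢe^(−Eᵢ/kT) = 3·e^(−0) + 3·e^(−1.07458) + 6·e^(−1.15593) + 1·e^(−1.33898) = 3.00000 + 1.02432 + 1.88859 + 0.262113 = 6.17502.
P₃ = g₃ e^(−E₃/kT) / Z = 0.262113/6.17502 = 0.04245.

0.04245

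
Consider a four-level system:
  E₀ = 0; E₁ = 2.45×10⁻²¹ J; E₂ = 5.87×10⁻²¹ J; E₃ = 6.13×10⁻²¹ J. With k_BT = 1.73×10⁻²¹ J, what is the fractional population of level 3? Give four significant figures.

0.02216

Eᵢ/kT = 0, 1.41618, 3.39306, 3.54335.
Z = Σ e^(−Eᵢ/kT) = e^(−0) + e^(−1.41618) + e^(−3.39306) + e^(−3.54335) = 1.00000 + 0.242639 + 0.0336057 + 0.0289163 = 1.30516.
P₃ = e^(−E₃/kT) / Z = 0.0289163/1.30516 = 0.02216.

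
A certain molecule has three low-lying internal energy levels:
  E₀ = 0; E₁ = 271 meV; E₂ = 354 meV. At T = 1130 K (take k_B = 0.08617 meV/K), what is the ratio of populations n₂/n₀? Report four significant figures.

0.02637

k_BT = 0.08617 × 1130 K = 97.3721 meV.
n₂/n₀ = exp[−(E₂−E₀)/kT] = exp(−(354 meV)/(97.3721 meV)) = exp(-3.63554) = 0.02637.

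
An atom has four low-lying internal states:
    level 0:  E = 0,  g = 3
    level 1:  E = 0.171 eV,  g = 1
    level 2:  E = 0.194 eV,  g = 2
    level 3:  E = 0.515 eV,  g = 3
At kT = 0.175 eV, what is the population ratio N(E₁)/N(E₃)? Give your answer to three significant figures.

2.38

n₁/n₃ = (g₁/g₃) exp[−(E₁−E₃)/kT] = (1/3) × exp(−(-0.344 eV)/(0.175 eV)) = (1/3) × exp(1.9657) = 2.38.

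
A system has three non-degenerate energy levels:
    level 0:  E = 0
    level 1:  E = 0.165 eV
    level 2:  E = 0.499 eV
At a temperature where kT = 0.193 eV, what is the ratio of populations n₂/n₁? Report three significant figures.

0.177

n₂/n₁ = exp[−(E₂−E₁)/kT] = exp(−(0.334 eV)/(0.193 eV)) = exp(-1.7306) = 0.177.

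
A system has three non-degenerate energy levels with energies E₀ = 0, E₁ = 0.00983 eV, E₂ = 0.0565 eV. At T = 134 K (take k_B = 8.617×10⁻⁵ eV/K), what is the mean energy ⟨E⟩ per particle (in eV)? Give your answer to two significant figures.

0.0032 eV

k_BT = 8.617×10⁻⁵ × 134 K = 0.01155 eV.
Eᵢ/kT = 0, 0.8511, 4.892.
Z = Σ e^(−Eᵢ/kT) = e^(−0) + e^(−0.8511) + e^(−4.892) = 1.000 + 0.4269 + 0.007506 = 1.434.
⟨E⟩ = Σ Eᵢ e^(−Eᵢ/kT) / Z = (0·1.000 + 0.00983·0.4269 + 0.0565·0.007506) / 1.434 = 0.0032 eV.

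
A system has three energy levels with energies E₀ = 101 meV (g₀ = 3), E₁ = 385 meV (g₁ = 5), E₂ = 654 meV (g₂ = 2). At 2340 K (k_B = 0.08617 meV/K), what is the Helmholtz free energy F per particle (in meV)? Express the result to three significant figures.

-196 meV

k_BT = 0.08617 × 2340 K = 201.64 meV.
Eᵢ/kT = 0.50089, 1.9093, 3.2434.
Z = Σ gᵢe^(−Eᵢ/kT) = 3·e^(−0.50089) + 5·e^(−1.9093) + 2·e^(−3.2434) = 1.8180 + 0.74092 + 0.078062 = 2.6370.
F = −kT ln Z = −201.64 × ln(2.6370) = −201.64 × 0.96964 = -196 meV.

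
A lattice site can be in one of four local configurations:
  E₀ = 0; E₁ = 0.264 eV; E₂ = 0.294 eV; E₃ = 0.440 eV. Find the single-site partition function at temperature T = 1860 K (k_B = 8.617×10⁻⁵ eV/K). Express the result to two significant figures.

k_BT = 8.617×10⁻⁵ × 1860 K = 0.1603 eV.
Eᵢ/kT = 0, 1.647, 1.834, 2.745.
Z = Σ e^(−Eᵢ/kT) = e^(−0) + e^(−1.647) + e^(−1.834) + e^(−2.745) = 1.000 + 0.1926 + 0.1598 + 0.06425 = 1.417.

Z = 1.4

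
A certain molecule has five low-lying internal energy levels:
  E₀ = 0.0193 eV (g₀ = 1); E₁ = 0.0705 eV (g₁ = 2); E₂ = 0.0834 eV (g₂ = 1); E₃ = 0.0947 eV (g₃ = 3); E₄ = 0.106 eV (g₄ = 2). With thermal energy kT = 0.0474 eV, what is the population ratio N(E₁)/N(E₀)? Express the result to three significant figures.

0.679

n₁/n₀ = (g₁/g₀) exp[−(E₁−E₀)/kT] = (2/1) × exp(−(0.0512 eV)/(0.0474 eV)) = (2/1) × exp(-1.0802) = 0.679.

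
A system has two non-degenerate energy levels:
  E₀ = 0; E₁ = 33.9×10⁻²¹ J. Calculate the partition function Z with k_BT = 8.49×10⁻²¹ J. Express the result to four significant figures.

Eᵢ/kT = 0, 3.99293.
Z = Σ e^(−Eᵢ/kT) = e^(−0) + e^(−3.99293) = 1.00000 + 0.0184456 = 1.01845.

Z = 1.018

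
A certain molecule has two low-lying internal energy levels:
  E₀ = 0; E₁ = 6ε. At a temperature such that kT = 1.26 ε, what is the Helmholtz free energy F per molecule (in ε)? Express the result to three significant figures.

-0.0107 ε

Eᵢ/kT = 0, 4.7619.
Z = Σ e^(−Eᵢ/kT) = e^(−0) + e^(−4.7619) = 1.0000 + 0.0085494 = 1.0085.
F = −kT ln Z = −1.26 × ln(1.0085) = −1.26 × 0.0084641 = -0.0107 ε.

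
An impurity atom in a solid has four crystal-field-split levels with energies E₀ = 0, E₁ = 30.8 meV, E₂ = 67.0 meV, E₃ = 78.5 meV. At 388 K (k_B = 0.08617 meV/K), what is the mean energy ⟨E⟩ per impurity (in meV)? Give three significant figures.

k_BT = 0.08617 × 388 K = 33.434 meV.
Eᵢ/kT = 0, 0.92122, 2.0039, 2.3479.
Z = Σ e^(−Eᵢ/kT) = e^(−0) + e^(−0.92122) + e^(−2.0039) + e^(−2.3479) = 1.0000 + 0.39803 + 0.13481 + 0.095570 = 1.6284.
⟨E⟩ = Σ Eᵢ e^(−Eᵢ/kT) / Z = (0·1.0000 + 30.8·0.39803 + 67.0·0.13481 + 78.5·0.095570) / 1.6284 = 17.7 meV.

17.7 meV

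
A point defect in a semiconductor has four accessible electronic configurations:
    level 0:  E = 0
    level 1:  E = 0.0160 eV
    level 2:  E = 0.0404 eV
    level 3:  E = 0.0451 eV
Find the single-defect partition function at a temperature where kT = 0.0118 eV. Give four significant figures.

Z = 1.312

Eᵢ/kT = 0, 1.35593, 3.42373, 3.82203.
Z = Σ e^(−Eᵢ/kT) = e^(−0) + e^(−1.35593) + e^(−3.42373) + e^(−3.82203) = 1.00000 + 0.257708 + 0.0325906 + 0.0218833 = 1.31218.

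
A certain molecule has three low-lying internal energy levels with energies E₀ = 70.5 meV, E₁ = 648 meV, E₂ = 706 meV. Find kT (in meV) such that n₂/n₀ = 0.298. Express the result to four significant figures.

n₂/n₀ = exp[−(E₂−E₀)/kT] = 0.298.
⇒ (E₂−E₀)/kT = ln(1/0.298) = ln(3.35570) = 1.21066.
kT = 635.5 meV / 1.21066 = 524.9 meV.

524.9 meV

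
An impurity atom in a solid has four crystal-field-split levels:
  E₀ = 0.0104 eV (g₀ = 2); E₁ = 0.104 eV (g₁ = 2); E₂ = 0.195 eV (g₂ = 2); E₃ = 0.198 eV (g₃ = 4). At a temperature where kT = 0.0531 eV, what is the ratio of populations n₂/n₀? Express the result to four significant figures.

0.03092

n₂/n₀ = (g₂/g₀) exp[−(E₂−E₀)/kT] = (2/2) × exp(−(0.1846 eV)/(0.0531 eV)) = (2/2) × exp(-3.47646) = 0.03092.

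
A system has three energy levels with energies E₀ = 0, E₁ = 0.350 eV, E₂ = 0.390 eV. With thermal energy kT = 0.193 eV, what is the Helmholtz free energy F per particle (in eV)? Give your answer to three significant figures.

-0.0500 eV

Eᵢ/kT = 0, 1.8135, 2.0207.
Z = Σ e^(−Eᵢ/kT) = e^(−0) + e^(−1.8135) + e^(−2.0207) = 1.0000 + 0.16308 + 0.13256 = 1.2956.
F = −kT ln Z = −0.193 × ln(1.2956) = −0.193 × 0.25897 = -0.0500 eV.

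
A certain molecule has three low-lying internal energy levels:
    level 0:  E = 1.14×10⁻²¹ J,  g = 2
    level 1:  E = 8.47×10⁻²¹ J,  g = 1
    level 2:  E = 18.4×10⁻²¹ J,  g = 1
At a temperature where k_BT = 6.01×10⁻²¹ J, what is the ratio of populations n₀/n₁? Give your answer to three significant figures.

6.77

n₀/n₁ = (g₀/g₁) exp[−(E₀−E₁)/kT] = (2/1) × exp(−(-7.33 ×10⁻²¹ J)/(6.01 ×10⁻²¹ J)) = (2/1) × exp(1.2196) = 6.77.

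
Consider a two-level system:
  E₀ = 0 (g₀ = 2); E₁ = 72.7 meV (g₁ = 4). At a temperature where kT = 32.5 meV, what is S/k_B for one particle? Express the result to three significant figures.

1.28

Eᵢ/kT = 0, 2.2369.
Z = Σ gᵢe^(−Eᵢ/kT) = 2·e^(−0) + 4·e^(−2.2369) = 2.0000 + 0.42716 = 2.4272.
⟨E⟩ = Σ EᵢPᵢ = 12.794 meV.
S/k_B = ln Z + ⟨E⟩/kT = ln(2.4272) + 12.794/32.5 = 0.88674 + 0.39366 = 1.28.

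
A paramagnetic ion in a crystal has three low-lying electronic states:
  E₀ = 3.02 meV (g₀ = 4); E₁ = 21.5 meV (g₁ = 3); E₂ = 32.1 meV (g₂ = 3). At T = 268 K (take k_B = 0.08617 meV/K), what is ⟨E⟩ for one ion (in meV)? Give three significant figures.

11.0 meV

k_BT = 0.08617 × 268 K = 23.094 meV.
Eᵢ/kT = 0.13077, 0.93098, 1.3900.
Z = Σ gᵢe^(−Eᵢ/kT) = 4·e^(−0.13077) + 3·e^(−0.93098) + 3·e^(−1.3900) = 3.5097 + 1.1825 + 0.74723 = 5.4394.
⟨E⟩ = Σ Eᵢ gᵢe^(−Eᵢ/kT) / Z = (3.02·3.5097 + 21.5·1.1825 + 32.1·0.74723) / 5.4394 = 11.0 meV.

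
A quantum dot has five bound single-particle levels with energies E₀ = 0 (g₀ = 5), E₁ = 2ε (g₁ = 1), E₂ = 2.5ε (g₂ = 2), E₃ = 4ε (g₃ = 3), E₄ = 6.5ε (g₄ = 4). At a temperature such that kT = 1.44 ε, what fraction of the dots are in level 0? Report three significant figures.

Eᵢ/kT = 0, 1.3889, 1.7361, 2.7778, 4.5139.
Z = Σ gᵢe^(−Eᵢ/kT) = 5·e^(−0) + 1·e^(−1.3889) + 2·e^(−1.7361) + 3·e^(−2.7778) + 4·e^(−4.5139) = 5.0000 + 0.24935 + 0.35241 + 0.18653 + 0.043823 = 5.8321.
P₀ = g₀ e^(−E₀/kT) / Z = 5.0000/5.8321 = 0.857.

0.857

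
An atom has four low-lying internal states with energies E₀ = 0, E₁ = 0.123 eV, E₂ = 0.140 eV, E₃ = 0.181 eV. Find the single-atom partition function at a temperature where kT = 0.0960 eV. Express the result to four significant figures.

Eᵢ/kT = 0, 1.28125, 1.45833, 1.88542.
Z = Σ e^(−Eᵢ/kT) = e^(−0) + e^(−1.28125) + e^(−1.45833) + e^(−1.88542) = 1.00000 + 0.277690 + 0.232624 + 0.151765 = 1.66208.

Z = 1.662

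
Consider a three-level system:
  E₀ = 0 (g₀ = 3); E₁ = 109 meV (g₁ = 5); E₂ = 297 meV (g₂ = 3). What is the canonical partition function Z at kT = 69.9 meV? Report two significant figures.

Z = 4.1

Eᵢ/kT = 0, 1.559, 4.249.
Z = Σ gᵢe^(−Eᵢ/kT) = 3·e^(−0) + 5·e^(−1.559) + 3·e^(−4.249) = 3.000 + 1.052 + 0.04284 = 4.095.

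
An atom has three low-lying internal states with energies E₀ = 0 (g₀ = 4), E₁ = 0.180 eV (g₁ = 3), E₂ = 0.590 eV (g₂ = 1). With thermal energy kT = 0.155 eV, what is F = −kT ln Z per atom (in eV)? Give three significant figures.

-0.248 eV

Eᵢ/kT = 0, 1.1613, 3.8065.
Z = Σ gᵢe^(−Eᵢ/kT) = 4·e^(−0) + 3·e^(−1.1613) + 1·e^(−3.8065) = 4.0000 + 0.93924 + 0.022226 = 4.9615.
F = −kT ln Z = −0.155 × ln(4.9615) = −0.155 × 1.6017 = -0.248 eV.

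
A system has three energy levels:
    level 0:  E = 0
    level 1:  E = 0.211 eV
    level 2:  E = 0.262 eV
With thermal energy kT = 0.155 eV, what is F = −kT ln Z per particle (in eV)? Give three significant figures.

-0.0566 eV

Eᵢ/kT = 0, 1.3613, 1.6903.
Z = Σ e^(−Eᵢ/kT) = e^(−0) + e^(−1.3613) + e^(−1.6903) = 1.0000 + 0.25633 + 0.18446 = 1.4408.
F = −kT ln Z = −0.155 × ln(1.4408) = −0.155 × 0.36520 = -0.0566 eV.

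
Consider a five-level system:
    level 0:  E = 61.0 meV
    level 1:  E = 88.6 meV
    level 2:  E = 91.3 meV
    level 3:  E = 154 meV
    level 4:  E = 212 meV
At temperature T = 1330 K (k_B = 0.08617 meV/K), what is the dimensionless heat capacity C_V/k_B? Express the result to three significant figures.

k_BT = 0.08617 × 1330 K = 114.61 meV.
Eᵢ/kT = 0.53224, 0.77306, 0.79661, 1.3437, 1.8498.
Z = Σ e^(−Eᵢ/kT) = e^(−0.53224) + e^(−0.77306) + e^(−0.79661) + e^(−1.3437) + e^(−1.8498) = 0.58729 + 0.46160 + 0.45085 + 0.26088 + 0.15727 = 1.9179.
⟨E⟩ = 99.798 meV, ⟨E²⟩ = 11900 meV².
C_V/k_B = (⟨E²⟩ − ⟨E⟩²)/(kT)² = (11900 − 9959.6)/13135 = 0.148.

0.148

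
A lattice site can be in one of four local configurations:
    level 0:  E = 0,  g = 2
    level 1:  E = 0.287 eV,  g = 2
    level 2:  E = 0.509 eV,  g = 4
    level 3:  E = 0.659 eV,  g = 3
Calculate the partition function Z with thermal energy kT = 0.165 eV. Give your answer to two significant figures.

Eᵢ/kT = 0, 1.739, 3.085, 3.994.
Z = Σ gᵢe^(−Eᵢ/kT) = 2·e^(−0) + 2·e^(−1.739) + 4·e^(−3.085) + 3·e^(−3.994) = 2.000 + 0.3514 + 0.1829 + 0.05528 = 2.590.

Z = 2.6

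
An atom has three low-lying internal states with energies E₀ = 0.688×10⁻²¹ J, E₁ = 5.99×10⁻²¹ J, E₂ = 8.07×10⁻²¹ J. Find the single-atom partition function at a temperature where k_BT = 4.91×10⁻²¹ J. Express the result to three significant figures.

Z = 1.36

Eᵢ/kT = 0.14012, 1.2200, 1.6436.
Z = Σ e^(−Eᵢ/kT) = e^(−0.14012) + e^(−1.2200) + e^(−1.6436) = 0.86925 + 0.29523 + 0.19328 = 1.3578.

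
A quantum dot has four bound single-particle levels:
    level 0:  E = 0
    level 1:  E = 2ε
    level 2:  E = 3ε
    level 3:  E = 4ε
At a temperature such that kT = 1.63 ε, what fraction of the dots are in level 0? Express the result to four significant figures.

Eᵢ/kT = 0, 1.22699, 1.84049, 2.45399.
Z = Σ e^(−Eᵢ/kT) = e^(−0) + e^(−1.22699) + e^(−1.84049) + e^(−2.45399) = 1.00000 + 0.293174 + 0.158740 + 0.0859500 = 1.53786.
P₀ = e^(−E₀/kT) / Z = 1.00000/1.53786 = 0.6503.

0.6503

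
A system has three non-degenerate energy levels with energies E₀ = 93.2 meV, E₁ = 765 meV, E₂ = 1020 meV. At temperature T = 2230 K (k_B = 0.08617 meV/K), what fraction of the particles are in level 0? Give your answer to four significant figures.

k_BT = 0.08617 × 2230 K = 192.159 meV.
Eᵢ/kT = 0.485015, 3.98108, 5.30810.
Z = Σ e^(−Eᵢ/kT) = e^(−0.485015) + e^(−3.98108) + e^(−5.30810) = 0.615688 + 0.0186655 + 0.00495133 = 0.639305.
P₀ = e^(−E₀/kT) / Z = 0.615688/0.639305 = 0.9631.

0.9631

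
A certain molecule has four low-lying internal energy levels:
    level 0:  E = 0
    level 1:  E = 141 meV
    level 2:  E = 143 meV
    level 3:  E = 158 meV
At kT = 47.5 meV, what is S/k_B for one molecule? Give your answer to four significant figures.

Eᵢ/kT = 0, 2.96842, 3.01053, 3.32632.
Z = Σ e^(−Eᵢ/kT) = e^(−0) + e^(−2.96842) + e^(−3.01053) + e^(−3.32632) = 1.00000 + 0.0513844 + 0.0492656 + 0.0359251 = 1.13658.
⟨E⟩ = Σ EᵢPᵢ = 17.5670 meV.
S/k_B = ln Z + ⟨E⟩/kT = ln(1.13658) + 17.5670/47.5 = 0.128024 + 0.369832 = 0.4979.

0.4979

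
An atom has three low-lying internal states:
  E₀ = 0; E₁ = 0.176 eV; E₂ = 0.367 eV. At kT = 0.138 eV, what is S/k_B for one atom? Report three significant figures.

0.702

Eᵢ/kT = 0, 1.2754, 2.6594.
Z = Σ e^(−Eᵢ/kT) = e^(−0) + e^(−1.2754) + e^(−2.6594) = 1.0000 + 0.27932 + 0.069990 = 1.3493.
⟨E⟩ = Σ EᵢPᵢ = 0.055471 eV.
S/k_B = ln Z + ⟨E⟩/kT = ln(1.3493) + 0.055471/0.138 = 0.29959 + 0.40196 = 0.702.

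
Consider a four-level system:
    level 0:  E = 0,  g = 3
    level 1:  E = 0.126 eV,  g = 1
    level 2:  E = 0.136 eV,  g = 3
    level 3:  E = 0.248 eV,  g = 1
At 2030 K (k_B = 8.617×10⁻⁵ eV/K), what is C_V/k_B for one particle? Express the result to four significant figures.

k_BT = 8.617×10⁻⁵ × 2030 K = 0.174925 eV.
Eᵢ/kT = 0, 0.720309, 0.777476, 1.41775.
Z = Σ gᵢe^(−Eᵢ/kT) = 3·e^(−0) + 1·e^(−0.720309) + 3·e^(−0.777476) + 1·e^(−1.41775) = 3.00000 + 0.486602 + 1.37869 + 0.242258 = 5.10755.
⟨E⟩ = 0.0604779 eV, ⟨E²⟩ = 0.00942240 eV².
C_V/k_B = (⟨E²⟩ − ⟨E⟩²)/(kT)² = (0.00942240 − 0.00365758)/0.0305988 = 0.1884.

0.1884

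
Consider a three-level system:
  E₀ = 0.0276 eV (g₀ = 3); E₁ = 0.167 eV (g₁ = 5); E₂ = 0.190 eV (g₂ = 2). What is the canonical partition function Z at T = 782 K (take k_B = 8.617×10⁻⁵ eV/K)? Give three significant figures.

k_BT = 8.617×10⁻⁵ × 782 K = 0.067385 eV.
Eᵢ/kT = 0.40959, 2.4783, 2.8196.
Z = Σ gᵢe^(−Eᵢ/kT) = 3·e^(−0.40959) + 5·e^(−2.4783) + 2·e^(−2.8196) = 1.9918 + 0.41943 + 0.11926 = 2.5305.

Z = 2.53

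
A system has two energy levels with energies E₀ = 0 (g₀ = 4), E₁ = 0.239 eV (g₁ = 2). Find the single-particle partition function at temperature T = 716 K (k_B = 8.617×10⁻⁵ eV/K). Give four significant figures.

Z = 4.042

k_BT = 8.617×10⁻⁵ × 716 K = 0.0616977 eV.
Eᵢ/kT = 0, 3.87373.
Z = Σ gᵢe^(−Eᵢ/kT) = 4·e^(−0) + 2·e^(−3.87373) = 4.00000 + 0.0415614 = 4.04156.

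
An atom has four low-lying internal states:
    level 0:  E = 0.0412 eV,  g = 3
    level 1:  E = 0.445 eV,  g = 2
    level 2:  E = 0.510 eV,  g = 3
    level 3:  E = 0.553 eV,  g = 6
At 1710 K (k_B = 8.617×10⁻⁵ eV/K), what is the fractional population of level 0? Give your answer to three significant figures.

0.872

k_BT = 8.617×10⁻⁵ × 1710 K = 0.14735 eV.
Eᵢ/kT = 0.27961, 3.0200, 3.4611, 3.7530.
Z = Σ gᵢe^(−Eᵢ/kT) = 3·e^(−0.27961) + 2·e^(−3.0200) + 3·e^(−3.4611) + 6·e^(−3.7530) = 2.2682 + 0.097602 + 0.094186 + 0.14068 = 2.6007.
P₀ = g₀ e^(−E₀/kT) / Z = 2.2682/2.6007 = 0.872.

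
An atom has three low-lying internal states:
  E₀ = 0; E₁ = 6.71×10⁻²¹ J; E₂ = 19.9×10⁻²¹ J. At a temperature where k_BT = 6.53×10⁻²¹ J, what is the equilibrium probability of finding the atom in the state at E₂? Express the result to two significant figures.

0.034

Eᵢ/kT = 0, 1.028, 3.047.
Z = Σ e^(−Eᵢ/kT) = e^(−0) + e^(−1.028) + e^(−3.047) = 1.000 + 0.3577 + 0.04750 = 1.405.
P₂ = e^(−E₂/kT) / Z = 0.04750/1.405 = 0.034.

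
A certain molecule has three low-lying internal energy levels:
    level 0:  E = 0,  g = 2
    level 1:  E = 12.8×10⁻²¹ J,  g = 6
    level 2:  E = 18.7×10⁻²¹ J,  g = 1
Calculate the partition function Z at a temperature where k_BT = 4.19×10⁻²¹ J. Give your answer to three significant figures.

Eᵢ/kT = 0, 3.0549, 4.4630.
Z = Σ gᵢe^(−Eᵢ/kT) = 2·e^(−0) + 6·e^(−3.0549) + 1·e^(−4.4630) = 2.0000 + 0.28276 + 0.011528 = 2.2943.

Z = 2.29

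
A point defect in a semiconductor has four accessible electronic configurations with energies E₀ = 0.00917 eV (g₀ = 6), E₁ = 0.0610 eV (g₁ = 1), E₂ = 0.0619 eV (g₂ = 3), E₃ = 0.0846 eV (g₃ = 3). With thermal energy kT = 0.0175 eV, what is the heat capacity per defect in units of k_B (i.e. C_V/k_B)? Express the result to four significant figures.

Eᵢ/kT = 0.524000, 3.48571, 3.53714, 4.83429.
Z = Σ gᵢe^(−Eᵢ/kT) = 6·e^(−0.524000) + 1·e^(−3.48571) + 3·e^(−3.53714) + 3·e^(−4.83429) = 3.55288 + 0.0306320 + 0.0872893 + 0.0238570 = 3.69466.
⟨E⟩ = 0.0113326 eV, ⟨E²⟩ = 0.000248452 eV².
C_V/k_B = (⟨E²⟩ − ⟨E⟩²)/(kT)² = (0.000248452 − 0.000128428)/0.000306250 = 0.3919.

0.3919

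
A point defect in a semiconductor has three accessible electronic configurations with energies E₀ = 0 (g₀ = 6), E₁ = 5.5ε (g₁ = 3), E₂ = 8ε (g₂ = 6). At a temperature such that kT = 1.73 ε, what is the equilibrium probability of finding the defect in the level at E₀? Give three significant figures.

Eᵢ/kT = 0, 3.1792, 4.6243.
Z = Σ gᵢe^(−Eᵢ/kT) = 6·e^(−0) + 3·e^(−3.1792) + 6·e^(−4.6243) = 6.0000 + 0.12486 + 0.058863 = 6.1837.
P₀ = g₀ e^(−E₀/kT) / Z = 6.0000/6.1837 = 0.970.

0.970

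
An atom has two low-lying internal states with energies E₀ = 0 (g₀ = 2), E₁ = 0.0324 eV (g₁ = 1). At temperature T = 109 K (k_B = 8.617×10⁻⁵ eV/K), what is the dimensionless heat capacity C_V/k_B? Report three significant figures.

k_BT = 8.617×10⁻⁵ × 109 K = 0.0093925 eV.
Eᵢ/kT = 0, 3.4496.
Z = Σ gᵢe^(−Eᵢ/kT) = 2·e^(−0) + 1·e^(−3.4496) = 2.0000 + 0.031758 = 2.0318.
⟨E⟩ = 0.00050643 eV, ⟨E²⟩ = 0.000016408 eV².
C_V/k_B = (⟨E²⟩ − ⟨E⟩²)/(kT)² = (0.000016408 − 0.00000025647)/0.000088219 = 0.183.

0.183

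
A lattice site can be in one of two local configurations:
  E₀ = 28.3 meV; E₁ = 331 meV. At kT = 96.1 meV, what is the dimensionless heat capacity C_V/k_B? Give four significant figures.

Eᵢ/kT = 0.294485, 3.44433.
Z = Σ e^(−Eᵢ/kT) = e^(−0.294485) + e^(−3.44433) = 0.744915 + 0.0319261 = 0.776841.
⟨E⟩ = 40.7402 meV, ⟨E²⟩ = 5270.64 meV².
C_V/k_B = (⟨E²⟩ − ⟨E⟩²)/(kT)² = (5270.64 − 1659.76)/9235.21 = 0.3910.

0.3910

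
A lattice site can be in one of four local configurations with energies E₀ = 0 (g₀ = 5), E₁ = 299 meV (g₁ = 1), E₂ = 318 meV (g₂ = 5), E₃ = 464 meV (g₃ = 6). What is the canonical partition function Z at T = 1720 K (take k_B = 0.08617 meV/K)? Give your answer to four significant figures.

Z = 5.980

k_BT = 0.08617 × 1720 K = 148.212 meV.
Eᵢ/kT = 0, 2.01738, 2.14558, 3.13065.
Z = Σ gᵢe^(−Eᵢ/kT) = 5·e^(−0) + 1·e^(−2.01738) + 5·e^(−2.14558) + 6·e^(−3.13065) = 5.00000 + 0.133003 + 0.585001 + 0.262136 = 5.98014.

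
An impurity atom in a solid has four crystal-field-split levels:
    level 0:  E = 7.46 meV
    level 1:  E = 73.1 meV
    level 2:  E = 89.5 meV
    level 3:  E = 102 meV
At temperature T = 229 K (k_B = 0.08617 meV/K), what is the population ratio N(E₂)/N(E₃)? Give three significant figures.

k_BT = 0.08617 × 229 K = 19.733 meV.
n₂/n₃ = exp[−(E₂−E₃)/kT] = exp(−(-12.5 meV)/(19.733 meV)) = exp(0.63346) = 1.88.

1.88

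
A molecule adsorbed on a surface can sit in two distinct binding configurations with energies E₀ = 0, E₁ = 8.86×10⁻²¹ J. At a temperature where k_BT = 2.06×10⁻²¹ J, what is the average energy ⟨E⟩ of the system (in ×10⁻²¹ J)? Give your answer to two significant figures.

0.12 ×10⁻²¹ J

Eᵢ/kT = 0, 4.301.
Z = Σ e^(−Eᵢ/kT) = e^(−0) + e^(−4.301) = 1.000 + 0.01355 = 1.014.
⟨E⟩ = Σ Eᵢ e^(−Eᵢ/kT) / Z = (0·1.000 + 8.86·0.01355) / 1.014 = 0.12 ×10⁻²¹ J.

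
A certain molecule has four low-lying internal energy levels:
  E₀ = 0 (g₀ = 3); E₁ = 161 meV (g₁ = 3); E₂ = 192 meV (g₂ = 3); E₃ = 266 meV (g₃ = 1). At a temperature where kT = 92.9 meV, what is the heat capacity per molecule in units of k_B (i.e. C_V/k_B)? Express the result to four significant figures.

Eᵢ/kT = 0, 1.73305, 2.06674, 2.86329.
Z = Σ gᵢe^(−Eᵢ/kT) = 3·e^(−0) + 3·e^(−1.73305) + 3·e^(−2.06674) + 1·e^(−2.86329) = 3.00000 + 0.530234 + 0.379793 + 0.0570807 = 3.96711.
⟨E⟩ = 43.7274 meV, ⟨E²⟩ = 8011.80 meV².
C_V/k_B = (⟨E²⟩ − ⟨E⟩²)/(kT)² = (8011.80 − 1912.09)/8630.41 = 0.7068.

0.7068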